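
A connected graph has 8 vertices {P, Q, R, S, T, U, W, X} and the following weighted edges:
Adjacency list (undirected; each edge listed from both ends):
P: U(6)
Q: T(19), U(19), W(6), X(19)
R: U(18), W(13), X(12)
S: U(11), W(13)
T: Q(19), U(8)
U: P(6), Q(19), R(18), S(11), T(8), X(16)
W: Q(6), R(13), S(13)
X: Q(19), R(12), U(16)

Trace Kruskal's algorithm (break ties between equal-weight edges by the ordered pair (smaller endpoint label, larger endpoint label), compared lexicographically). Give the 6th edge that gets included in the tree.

Sort edges by weight, then run Kruskal:
P–U (6): add — endpoints in different components.
Q–W (6): add — endpoints in different components.
T–U (8): add — endpoints in different components.
S–U (11): add — endpoints in different components.
R–X (12): add — endpoints in different components.
R–W (13): add — endpoints in different components.
S–W (13): add — endpoints in different components.
The 6th edge added is R–W.

R-W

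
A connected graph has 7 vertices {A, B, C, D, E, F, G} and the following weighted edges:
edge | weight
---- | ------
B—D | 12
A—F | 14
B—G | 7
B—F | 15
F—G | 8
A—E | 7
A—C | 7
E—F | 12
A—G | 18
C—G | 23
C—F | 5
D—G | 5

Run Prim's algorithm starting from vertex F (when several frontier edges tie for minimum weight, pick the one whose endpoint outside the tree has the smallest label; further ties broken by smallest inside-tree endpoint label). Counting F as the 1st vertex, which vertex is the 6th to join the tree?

Grow the tree from F using Prim:
Step 1: frontier [C—F 5, F—G 8, E—F 12, A—F 14, B—F 15] → take C—F (5); add C.
Step 2: frontier [A—C 7, C—G 23, F—G 8, E—F 12, A—F 14, B—F 15] → take A—C (7); add A.
Step 3: frontier [A—E 7, A—G 18, C—G 23, F—G 8, E—F 12, B—F 15] → take A—E (7); add E.
Step 4: frontier [A—G 18, C—G 23, F—G 8, B—F 15] → take F—G (8); add G.
Step 5: frontier [B—F 15, D—G 5, B—G 7] → take D—G (5); add D.
Step 6: frontier [B—D 12, B—F 15, B—G 7] → take B—G (7); add B.
Vertex order: F, C, A, E, G, D, B. The 6th vertex is D.

D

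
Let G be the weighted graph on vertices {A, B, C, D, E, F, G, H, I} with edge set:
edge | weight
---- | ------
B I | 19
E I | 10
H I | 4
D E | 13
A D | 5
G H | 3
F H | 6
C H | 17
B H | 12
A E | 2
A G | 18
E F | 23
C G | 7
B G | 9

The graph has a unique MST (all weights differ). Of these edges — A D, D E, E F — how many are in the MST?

1

Kruskal's algorithm — process edges by increasing weight (ties by edge label):
A E (2): add — endpoints in different components.
G H (3): add — endpoints in different components.
H I (4): add — endpoints in different components.
A D (5): add — endpoints in different components.
F H (6): add — endpoints in different components.
C G (7): add — endpoints in different components.
B G (9): add — endpoints in different components.
E I (10): add — endpoints in different components.
MST edge set: {A E, G H, H I, A D, F H, C G, B G, E I}.
Of the listed edges, {A D} are in the MST → 1.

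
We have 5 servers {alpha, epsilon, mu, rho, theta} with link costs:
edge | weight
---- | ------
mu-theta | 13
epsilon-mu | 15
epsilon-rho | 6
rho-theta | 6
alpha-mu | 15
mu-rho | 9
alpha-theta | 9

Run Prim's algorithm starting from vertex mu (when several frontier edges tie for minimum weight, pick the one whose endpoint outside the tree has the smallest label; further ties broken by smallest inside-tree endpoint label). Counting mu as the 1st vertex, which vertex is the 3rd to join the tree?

Grow the tree from mu using Prim:
Step 1: cheapest edge leaving the tree is mu-rho (9); add rho.
Step 2: cheapest edge leaving the tree is epsilon-rho (6); add epsilon.
Step 3: cheapest edge leaving the tree is rho-theta (6); add theta.
Step 4: cheapest edge leaving the tree is alpha-theta (9); add alpha.
Vertex order: mu, rho, epsilon, theta, alpha. The 3rd vertex is epsilon.

epsilon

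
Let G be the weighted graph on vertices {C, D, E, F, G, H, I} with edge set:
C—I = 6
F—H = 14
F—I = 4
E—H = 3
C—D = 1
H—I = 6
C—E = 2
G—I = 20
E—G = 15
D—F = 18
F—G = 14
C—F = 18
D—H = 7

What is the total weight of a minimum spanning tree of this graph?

Sort edges by weight, then run Kruskal:
C—D (1): add — endpoints in different components.
C—E (2): add — endpoints in different components.
E—H (3): add — endpoints in different components.
F—I (4): add — endpoints in different components.
C—I (6): add — endpoints in different components.
H—I (6): skip — H and I already connected.
D—H (7): skip — D and H already connected.
F—G (14): add — endpoints in different components.
MST edges: C—D, C—E, E—H, F—I, C—I, F—G; total weight 1+2+3+4+6+14 = 30.

30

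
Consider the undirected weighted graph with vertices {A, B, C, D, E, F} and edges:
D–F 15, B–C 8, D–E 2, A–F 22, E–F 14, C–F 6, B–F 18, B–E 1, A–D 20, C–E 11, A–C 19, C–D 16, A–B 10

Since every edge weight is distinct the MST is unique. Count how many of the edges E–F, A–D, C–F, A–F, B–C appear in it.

Kruskal's algorithm — process edges by increasing weight (ties by edge label):
B–E (1): add — endpoints in different components.
D–E (2): add — endpoints in different components.
C–F (6): add — endpoints in different components.
B–C (8): add — endpoints in different components.
A–B (10): add — endpoints in different components.
MST edge set: {B–E, D–E, C–F, B–C, A–B}.
Of the listed edges, {C–F, B–C} are in the MST → 2.

2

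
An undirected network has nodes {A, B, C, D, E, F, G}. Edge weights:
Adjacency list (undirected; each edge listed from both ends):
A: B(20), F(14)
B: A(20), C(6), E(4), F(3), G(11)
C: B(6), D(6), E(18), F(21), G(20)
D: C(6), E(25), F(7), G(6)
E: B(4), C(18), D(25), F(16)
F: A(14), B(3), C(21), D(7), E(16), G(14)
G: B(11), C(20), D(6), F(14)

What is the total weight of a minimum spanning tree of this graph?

39

Kruskal: consider edges lightest-first.
B F (3): add — endpoints in different components.
B E (4): add — endpoints in different components.
B C (6): add — endpoints in different components.
C D (6): add — endpoints in different components.
D G (6): add — endpoints in different components.
D F (7): skip — D and F already connected.
B G (11): skip — B and G already connected.
A F (14): add — endpoints in different components.
MST edges: B F, B E, B C, C D, D G, A F; total weight 3+4+6+6+6+14 = 39.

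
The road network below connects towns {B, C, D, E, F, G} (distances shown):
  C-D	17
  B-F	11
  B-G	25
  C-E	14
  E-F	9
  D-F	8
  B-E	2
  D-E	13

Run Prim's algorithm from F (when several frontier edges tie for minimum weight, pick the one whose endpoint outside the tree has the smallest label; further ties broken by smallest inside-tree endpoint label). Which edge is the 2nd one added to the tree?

E-F

Grow the tree from F using Prim:
Step 1: frontier [D-F 8, E-F 9, B-F 11] → take D-F (8); add D.
Step 2: frontier [D-E 13, C-D 17, E-F 9, B-F 11] → take E-F (9); add E.
Step 3: frontier [C-D 17, B-E 2, C-E 14, B-F 11] → take B-E (2); add B.
Step 4: frontier [B-G 25, C-D 17, C-E 14] → take C-E (14); add C.
Step 5: frontier [B-G 25] → take B-G (25); add G.
The 2nd edge added is E-F.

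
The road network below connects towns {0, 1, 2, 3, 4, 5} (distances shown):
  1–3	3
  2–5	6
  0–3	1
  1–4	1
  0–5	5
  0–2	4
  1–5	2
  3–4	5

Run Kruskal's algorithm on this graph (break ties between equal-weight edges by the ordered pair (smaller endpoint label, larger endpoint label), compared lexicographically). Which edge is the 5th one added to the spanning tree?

Sort edges by weight, then run Kruskal:
0–3 (1): add — endpoints in different components.
1–4 (1): add — endpoints in different components.
1–5 (2): add — endpoints in different components.
1–3 (3): add — endpoints in different components.
0–2 (4): add — endpoints in different components.
The 5th edge added is 0–2.

0-2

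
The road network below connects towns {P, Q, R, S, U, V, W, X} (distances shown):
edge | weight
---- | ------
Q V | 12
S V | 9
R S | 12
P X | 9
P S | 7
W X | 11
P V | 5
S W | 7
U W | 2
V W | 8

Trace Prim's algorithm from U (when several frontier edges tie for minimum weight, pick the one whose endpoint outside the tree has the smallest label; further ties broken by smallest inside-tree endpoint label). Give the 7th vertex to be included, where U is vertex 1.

Prim, starting at U.
Step 1: cheapest edge leaving the tree is U W (2); add W.
Step 2: cheapest edge leaving the tree is S W (7); add S.
Step 3: cheapest edge leaving the tree is P S (7); add P.
Step 4: cheapest edge leaving the tree is P V (5); add V.
Step 5: cheapest edge leaving the tree is P X (9); add X.
Step 6: cheapest edge leaving the tree is Q V (12); add Q.
Step 7: cheapest edge leaving the tree is R S (12); add R.
Vertex order: U, W, S, P, V, X, Q, R. The 7th vertex is Q.

Q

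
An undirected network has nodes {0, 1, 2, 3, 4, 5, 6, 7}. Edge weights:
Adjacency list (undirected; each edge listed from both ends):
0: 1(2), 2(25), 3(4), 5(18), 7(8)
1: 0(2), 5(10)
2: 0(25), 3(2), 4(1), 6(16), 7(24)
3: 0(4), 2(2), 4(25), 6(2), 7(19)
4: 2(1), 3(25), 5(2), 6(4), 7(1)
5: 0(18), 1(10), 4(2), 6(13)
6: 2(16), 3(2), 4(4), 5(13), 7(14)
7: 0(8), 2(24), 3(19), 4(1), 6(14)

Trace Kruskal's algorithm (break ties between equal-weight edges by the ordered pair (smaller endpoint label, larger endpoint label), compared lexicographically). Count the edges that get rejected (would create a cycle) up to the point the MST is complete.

0

Sort edges by weight, then run Kruskal:
2–4 (1): add — endpoints in different components.
4–7 (1): add — endpoints in different components.
0–1 (2): add — endpoints in different components.
2–3 (2): add — endpoints in different components.
3–6 (2): add — endpoints in different components.
4–5 (2): add — endpoints in different components.
0–3 (4): add — endpoints in different components.
Edges rejected before the tree was complete: 0.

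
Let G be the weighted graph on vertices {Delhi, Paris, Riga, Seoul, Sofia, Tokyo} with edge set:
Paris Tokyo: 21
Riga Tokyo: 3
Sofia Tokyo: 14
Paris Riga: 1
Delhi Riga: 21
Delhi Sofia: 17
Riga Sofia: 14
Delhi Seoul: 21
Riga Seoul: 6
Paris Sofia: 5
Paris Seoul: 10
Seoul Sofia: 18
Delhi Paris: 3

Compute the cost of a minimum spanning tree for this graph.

Kruskal's algorithm — process edges by increasing weight (ties by edge label):
Paris Riga (1): add. Components now {Delhi} {Paris,Riga} {Sofia} {Tokyo} {Seoul}
Delhi Paris (3): add. Components now {Delhi,Paris,Riga} {Sofia} {Tokyo} {Seoul}
Riga Tokyo (3): add. Components now {Delhi,Paris,Riga,Tokyo} {Sofia} {Seoul}
Paris Sofia (5): add. Components now {Delhi,Paris,Riga,Sofia,Tokyo} {Seoul}
Riga Seoul (6): add. Components now {Delhi,Paris,Riga,Seoul,Sofia,Tokyo}
MST edges: Paris Riga, Delhi Paris, Riga Tokyo, Paris Sofia, Riga Seoul; total weight 1+3+3+5+6 = 18.

18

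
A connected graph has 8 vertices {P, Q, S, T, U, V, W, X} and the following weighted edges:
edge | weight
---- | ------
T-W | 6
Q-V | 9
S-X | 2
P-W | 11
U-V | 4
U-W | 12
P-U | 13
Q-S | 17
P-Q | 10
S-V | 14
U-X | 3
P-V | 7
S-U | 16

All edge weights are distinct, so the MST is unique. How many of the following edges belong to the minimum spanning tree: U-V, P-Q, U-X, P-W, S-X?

Sort edges by weight, then run Kruskal:
S-X (2): add — endpoints in different components.
U-X (3): add — endpoints in different components.
U-V (4): add — endpoints in different components.
T-W (6): add — endpoints in different components.
P-V (7): add — endpoints in different components.
Q-V (9): add — endpoints in different components.
P-Q (10): skip — Q and P already connected.
P-W (11): add — endpoints in different components.
MST edge set: {S-X, U-X, U-V, T-W, P-V, Q-V, P-W}.
Of the listed edges, {U-V, U-X, P-W, S-X} are in the MST → 4.

4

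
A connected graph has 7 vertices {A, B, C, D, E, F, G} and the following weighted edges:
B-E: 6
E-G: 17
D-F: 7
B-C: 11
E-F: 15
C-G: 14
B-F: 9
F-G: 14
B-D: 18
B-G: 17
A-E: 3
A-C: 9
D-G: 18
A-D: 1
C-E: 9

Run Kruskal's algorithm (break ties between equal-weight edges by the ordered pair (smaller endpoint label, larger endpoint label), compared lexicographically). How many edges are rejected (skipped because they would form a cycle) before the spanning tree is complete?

Kruskal's algorithm — process edges by increasing weight (ties by edge label):
A-D (1): add. Components now {A,D} {B} {C} {E} {F} {G}
A-E (3): add. Components now {A,D,E} {B} {C} {F} {G}
B-E (6): add. Components now {A,B,D,E} {C} {F} {G}
D-F (7): add. Components now {A,B,D,E,F} {C} {G}
A-C (9): add. Components now {A,B,C,D,E,F} {G}
B-F (9): skip — B and F already connected.
C-E (9): skip — C and E already connected.
B-C (11): skip — B and C already connected.
C-G (14): add. Components now {A,B,C,D,E,F,G}
Edges rejected before the tree was complete: 3.

3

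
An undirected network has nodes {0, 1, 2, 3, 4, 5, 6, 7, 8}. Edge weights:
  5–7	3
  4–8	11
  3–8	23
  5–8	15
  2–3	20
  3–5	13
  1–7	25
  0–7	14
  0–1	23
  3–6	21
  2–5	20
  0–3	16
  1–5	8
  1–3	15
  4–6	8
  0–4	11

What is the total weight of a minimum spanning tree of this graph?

Kruskal's algorithm — process edges by increasing weight (ties by edge label):
5–7 (3): add — endpoints in different components.
1–5 (8): add — endpoints in different components.
4–6 (8): add — endpoints in different components.
0–4 (11): add — endpoints in different components.
4–8 (11): add — endpoints in different components.
3–5 (13): add — endpoints in different components.
0–7 (14): add — endpoints in different components.
1–3 (15): skip — 1 and 3 already connected.
5–8 (15): skip — 5 and 8 already connected.
0–3 (16): skip — 0 and 3 already connected.
2–3 (20): add — endpoints in different components.
MST edges: 5–7, 1–5, 4–6, 0–4, 4–8, 3–5, 0–7, 2–3; total weight 3+8+8+11+11+13+14+20 = 88.

88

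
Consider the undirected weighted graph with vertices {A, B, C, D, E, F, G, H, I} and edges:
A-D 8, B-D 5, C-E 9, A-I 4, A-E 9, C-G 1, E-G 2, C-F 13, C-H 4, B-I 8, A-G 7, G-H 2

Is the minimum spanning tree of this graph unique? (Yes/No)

Kruskal: consider edges lightest-first.
C-G (1): add — endpoints in different components.
E-G (2): add — endpoints in different components.
G-H (2): add — endpoints in different components.
A-I (4): add — endpoints in different components.
C-H (4): skip — C and H already connected.
B-D (5): add — endpoints in different components.
A-G (7): add — endpoints in different components.
A-D (8): add — endpoints in different components.
B-I (8): skip — B and I already connected.
A-E (9): skip — A and E already connected.
C-E (9): skip — C and E already connected.
C-F (13): add — endpoints in different components.
Non-tree edge B-I has weight 8, equal to the heaviest edge on its tree cycle — swapping gives another MST of the same weight. Not unique.

No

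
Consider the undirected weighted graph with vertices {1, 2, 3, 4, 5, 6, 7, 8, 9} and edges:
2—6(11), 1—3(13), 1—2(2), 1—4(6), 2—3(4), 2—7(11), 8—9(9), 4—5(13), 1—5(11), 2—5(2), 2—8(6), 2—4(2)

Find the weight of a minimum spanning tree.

47

Sort edges by weight, then run Kruskal:
1—2 (2): add — endpoints in different components.
2—4 (2): add — endpoints in different components.
2—5 (2): add — endpoints in different components.
2—3 (4): add — endpoints in different components.
1—4 (6): skip — 1 and 4 already connected.
2—8 (6): add — endpoints in different components.
8—9 (9): add — endpoints in different components.
1—5 (11): skip — 1 and 5 already connected.
2—6 (11): add — endpoints in different components.
2—7 (11): add — endpoints in different components.
MST edges: 1—2, 2—4, 2—5, 2—3, 2—8, 8—9, 2—6, 2—7; total weight 2+2+2+4+6+9+11+11 = 47.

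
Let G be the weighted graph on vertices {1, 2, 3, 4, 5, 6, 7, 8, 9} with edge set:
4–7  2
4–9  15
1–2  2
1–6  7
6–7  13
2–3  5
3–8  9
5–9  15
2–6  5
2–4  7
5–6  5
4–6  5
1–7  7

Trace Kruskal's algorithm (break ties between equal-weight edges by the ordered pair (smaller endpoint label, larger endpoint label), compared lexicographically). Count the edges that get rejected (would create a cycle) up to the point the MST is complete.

Kruskal's algorithm — process edges by increasing weight (ties by edge label):
1–2 (2): add — endpoints in different components.
4–7 (2): add — endpoints in different components.
2–3 (5): add — endpoints in different components.
2–6 (5): add — endpoints in different components.
4–6 (5): add — endpoints in different components.
5–6 (5): add — endpoints in different components.
1–6 (7): skip — 1 and 6 already connected.
1–7 (7): skip — 1 and 7 already connected.
2–4 (7): skip — 2 and 4 already connected.
3–8 (9): add — endpoints in different components.
6–7 (13): skip — 6 and 7 already connected.
4–9 (15): add — endpoints in different components.
Edges rejected before the tree was complete: 4.

4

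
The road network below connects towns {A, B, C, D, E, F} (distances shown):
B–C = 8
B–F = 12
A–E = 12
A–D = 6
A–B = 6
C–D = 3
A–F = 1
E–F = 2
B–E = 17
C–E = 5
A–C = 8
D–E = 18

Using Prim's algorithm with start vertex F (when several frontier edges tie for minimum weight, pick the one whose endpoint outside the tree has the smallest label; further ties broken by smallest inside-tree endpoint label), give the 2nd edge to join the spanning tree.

E-F

Prim's algorithm from F:
Step 1: cheapest edge leaving the tree is A–F (1); add A.
Step 2: cheapest edge leaving the tree is E–F (2); add E.
Step 3: cheapest edge leaving the tree is C–E (5); add C.
Step 4: cheapest edge leaving the tree is C–D (3); add D.
Step 5: cheapest edge leaving the tree is A–B (6); add B.
The 2nd edge added is E–F.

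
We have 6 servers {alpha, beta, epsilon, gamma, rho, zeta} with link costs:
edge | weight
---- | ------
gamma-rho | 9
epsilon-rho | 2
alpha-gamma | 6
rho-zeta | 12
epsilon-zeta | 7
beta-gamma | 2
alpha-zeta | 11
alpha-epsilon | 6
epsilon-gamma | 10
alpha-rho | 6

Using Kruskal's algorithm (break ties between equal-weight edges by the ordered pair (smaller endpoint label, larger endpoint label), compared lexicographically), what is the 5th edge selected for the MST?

Kruskal: consider edges lightest-first.
beta-gamma (2): add — endpoints in different components.
epsilon-rho (2): add — endpoints in different components.
alpha-epsilon (6): add — endpoints in different components.
alpha-gamma (6): add — endpoints in different components.
alpha-rho (6): skip — alpha and rho already connected.
epsilon-zeta (7): add — endpoints in different components.
The 5th edge added is epsilon-zeta.

epsilon-zeta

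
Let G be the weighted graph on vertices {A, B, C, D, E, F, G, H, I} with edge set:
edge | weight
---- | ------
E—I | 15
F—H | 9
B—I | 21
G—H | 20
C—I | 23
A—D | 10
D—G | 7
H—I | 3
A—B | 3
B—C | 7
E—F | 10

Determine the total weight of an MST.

Prim, starting at F.
Step 1: cheapest edge leaving the tree is F—H (9); add H.
Step 2: cheapest edge leaving the tree is H—I (3); add I.
Step 3: cheapest edge leaving the tree is E—F (10); add E.
Step 4: cheapest edge leaving the tree is G—H (20); add G.
Step 5: cheapest edge leaving the tree is D—G (7); add D.
Step 6: cheapest edge leaving the tree is A—D (10); add A.
Step 7: cheapest edge leaving the tree is A—B (3); add B.
Step 8: cheapest edge leaving the tree is B—C (7); add C.
MST edges: F—H, H—I, E—F, G—H, D—G, A—D, A—B, B—C; total weight 9+3+10+20+7+10+3+7 = 69.

69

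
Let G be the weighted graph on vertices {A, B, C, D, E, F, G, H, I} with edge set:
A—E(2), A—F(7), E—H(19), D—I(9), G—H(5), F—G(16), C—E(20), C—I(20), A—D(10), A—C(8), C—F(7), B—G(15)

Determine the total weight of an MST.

Kruskal's algorithm — process edges by increasing weight (ties by edge label):
A—E (2): add — endpoints in different components.
G—H (5): add — endpoints in different components.
A—F (7): add — endpoints in different components.
C—F (7): add — endpoints in different components.
A—C (8): skip — A and C already connected.
D—I (9): add — endpoints in different components.
A—D (10): add — endpoints in different components.
B—G (15): add — endpoints in different components.
F—G (16): add — endpoints in different components.
MST edges: A—E, G—H, A—F, C—F, D—I, A—D, B—G, F—G; total weight 2+5+7+7+9+10+15+16 = 71.

71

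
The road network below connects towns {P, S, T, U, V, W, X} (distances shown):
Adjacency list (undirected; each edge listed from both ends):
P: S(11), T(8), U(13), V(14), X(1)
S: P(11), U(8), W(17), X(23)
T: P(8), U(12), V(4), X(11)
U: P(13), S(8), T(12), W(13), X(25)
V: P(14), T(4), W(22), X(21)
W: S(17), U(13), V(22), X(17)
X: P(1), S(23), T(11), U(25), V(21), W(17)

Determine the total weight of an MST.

45

Kruskal: consider edges lightest-first.
P—X (1): add — endpoints in different components.
T—V (4): add — endpoints in different components.
P—T (8): add — endpoints in different components.
S—U (8): add — endpoints in different components.
P—S (11): add — endpoints in different components.
T—X (11): skip — X and T already connected.
T—U (12): skip — T and U already connected.
P—U (13): skip — U and P already connected.
U—W (13): add — endpoints in different components.
MST edges: P—X, T—V, P—T, S—U, P—S, U—W; total weight 1+4+8+8+11+13 = 45.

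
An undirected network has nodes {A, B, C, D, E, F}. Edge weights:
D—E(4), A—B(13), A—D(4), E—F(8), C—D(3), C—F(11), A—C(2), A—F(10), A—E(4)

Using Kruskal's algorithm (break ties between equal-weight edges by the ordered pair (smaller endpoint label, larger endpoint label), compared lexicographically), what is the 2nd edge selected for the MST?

Kruskal's algorithm — process edges by increasing weight (ties by edge label):
A—C (2): add. Components now {A,C} {B} {D} {E} {F}
C—D (3): add. Components now {A,C,D} {B} {E} {F}
A—D (4): skip — A and D already connected.
A—E (4): add. Components now {A,C,D,E} {B} {F}
D—E (4): skip — D and E already connected.
E—F (8): add. Components now {A,C,D,E,F} {B}
A—F (10): skip — A and F already connected.
C—F (11): skip — C and F already connected.
A—B (13): add. Components now {A,B,C,D,E,F}
The 2nd edge added is C—D.

C-D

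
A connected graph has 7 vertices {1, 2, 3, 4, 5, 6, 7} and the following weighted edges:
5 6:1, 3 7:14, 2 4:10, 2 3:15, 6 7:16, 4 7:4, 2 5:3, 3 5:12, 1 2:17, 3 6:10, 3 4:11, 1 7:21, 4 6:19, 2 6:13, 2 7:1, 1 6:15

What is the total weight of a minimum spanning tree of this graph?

Kruskal's algorithm — process edges by increasing weight (ties by edge label):
2 7 (1): add. Components now {1} {2,7} {3} {4} {5} {6}
5 6 (1): add. Components now {1} {2,7} {3} {4} {5,6}
2 5 (3): add. Components now {1} {2,5,6,7} {3} {4}
4 7 (4): add. Components now {1} {2,4,5,6,7} {3}
2 4 (10): skip — 2 and 4 already connected.
3 6 (10): add. Components now {1} {2,3,4,5,6,7}
3 4 (11): skip — 3 and 4 already connected.
3 5 (12): skip — 3 and 5 already connected.
2 6 (13): skip — 2 and 6 already connected.
3 7 (14): skip — 3 and 7 already connected.
1 6 (15): add. Components now {1,2,3,4,5,6,7}
MST edges: 2 7, 5 6, 2 5, 4 7, 3 6, 1 6; total weight 1+1+3+4+10+15 = 34.

34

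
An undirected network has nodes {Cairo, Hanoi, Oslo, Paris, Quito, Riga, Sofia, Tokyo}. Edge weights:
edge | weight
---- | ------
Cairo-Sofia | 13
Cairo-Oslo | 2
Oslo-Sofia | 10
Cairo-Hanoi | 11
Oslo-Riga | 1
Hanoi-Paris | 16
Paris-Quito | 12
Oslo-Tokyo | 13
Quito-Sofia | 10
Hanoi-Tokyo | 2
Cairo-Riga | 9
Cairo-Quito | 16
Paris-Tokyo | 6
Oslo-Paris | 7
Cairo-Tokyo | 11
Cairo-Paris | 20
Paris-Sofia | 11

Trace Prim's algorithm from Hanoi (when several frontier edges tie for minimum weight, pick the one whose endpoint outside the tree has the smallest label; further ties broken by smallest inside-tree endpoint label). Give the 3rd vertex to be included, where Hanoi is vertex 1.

Prim, starting at Hanoi.
Step 1: cheapest edge leaving the tree is Hanoi-Tokyo (2); add Tokyo.
Step 2: cheapest edge leaving the tree is Paris-Tokyo (6); add Paris.
Step 3: cheapest edge leaving the tree is Oslo-Paris (7); add Oslo.
Step 4: cheapest edge leaving the tree is Oslo-Riga (1); add Riga.
Step 5: cheapest edge leaving the tree is Cairo-Oslo (2); add Cairo.
Step 6: cheapest edge leaving the tree is Oslo-Sofia (10); add Sofia.
Step 7: cheapest edge leaving the tree is Quito-Sofia (10); add Quito.
Vertex order: Hanoi, Tokyo, Paris, Oslo, Riga, Cairo, Sofia, Quito. The 3rd vertex is Paris.

Paris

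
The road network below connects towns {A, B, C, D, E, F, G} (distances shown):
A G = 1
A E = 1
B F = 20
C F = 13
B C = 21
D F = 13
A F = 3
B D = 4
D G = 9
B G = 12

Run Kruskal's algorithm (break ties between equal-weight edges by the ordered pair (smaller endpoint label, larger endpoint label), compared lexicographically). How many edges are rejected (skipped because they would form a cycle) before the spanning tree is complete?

1

Kruskal: consider edges lightest-first.
A E (1): add — endpoints in different components.
A G (1): add — endpoints in different components.
A F (3): add — endpoints in different components.
B D (4): add — endpoints in different components.
D G (9): add — endpoints in different components.
B G (12): skip — B and G already connected.
C F (13): add — endpoints in different components.
Edges rejected before the tree was complete: 1.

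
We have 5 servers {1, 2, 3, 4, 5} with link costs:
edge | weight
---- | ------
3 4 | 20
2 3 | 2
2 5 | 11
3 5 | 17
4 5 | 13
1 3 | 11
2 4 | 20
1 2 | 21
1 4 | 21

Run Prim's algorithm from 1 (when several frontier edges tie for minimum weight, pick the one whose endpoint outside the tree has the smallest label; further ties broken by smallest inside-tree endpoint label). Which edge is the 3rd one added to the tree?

2-5

Grow the tree from 1 using Prim:
Step 1: frontier [1 3 11, 1 2 21, 1 4 21] → take 1 3 (11); add 3.
Step 2: frontier [1 2 21, 1 4 21, 2 3 2, 3 5 17, 3 4 20] → take 2 3 (2); add 2.
Step 3: frontier [1 4 21, 2 5 11, 2 4 20, 3 5 17, 3 4 20] → take 2 5 (11); add 5.
Step 4: frontier [1 4 21, 2 4 20, 3 4 20, 4 5 13] → take 4 5 (13); add 4.
The 3rd edge added is 2 5.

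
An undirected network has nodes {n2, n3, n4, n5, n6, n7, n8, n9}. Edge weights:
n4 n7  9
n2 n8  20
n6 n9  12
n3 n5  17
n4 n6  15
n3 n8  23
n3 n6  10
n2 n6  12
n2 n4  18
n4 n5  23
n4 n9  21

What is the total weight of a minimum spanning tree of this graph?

95

Kruskal's algorithm — process edges by increasing weight (ties by edge label):
n4 n7 (9): add — endpoints in different components.
n3 n6 (10): add — endpoints in different components.
n2 n6 (12): add — endpoints in different components.
n6 n9 (12): add — endpoints in different components.
n4 n6 (15): add — endpoints in different components.
n3 n5 (17): add — endpoints in different components.
n2 n4 (18): skip — n4 and n2 already connected.
n2 n8 (20): add — endpoints in different components.
MST edges: n4 n7, n3 n6, n2 n6, n6 n9, n4 n6, n3 n5, n2 n8; total weight 9+10+12+12+15+17+20 = 95.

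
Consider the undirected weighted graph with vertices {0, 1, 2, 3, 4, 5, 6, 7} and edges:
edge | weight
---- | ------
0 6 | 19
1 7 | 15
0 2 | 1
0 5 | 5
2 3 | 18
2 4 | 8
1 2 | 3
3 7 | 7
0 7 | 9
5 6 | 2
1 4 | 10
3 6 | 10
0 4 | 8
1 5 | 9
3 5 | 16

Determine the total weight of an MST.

35

Prim, starting at 7.
Step 1: cheapest edge leaving the tree is 3 7 (7); add 3.
Step 2: cheapest edge leaving the tree is 0 7 (9); add 0.
Step 3: cheapest edge leaving the tree is 0 2 (1); add 2.
Step 4: cheapest edge leaving the tree is 1 2 (3); add 1.
Step 5: cheapest edge leaving the tree is 0 5 (5); add 5.
Step 6: cheapest edge leaving the tree is 5 6 (2); add 6.
Step 7: cheapest edge leaving the tree is 0 4 (8); add 4.
MST edges: 3 7, 0 7, 0 2, 1 2, 0 5, 5 6, 0 4; total weight 7+9+1+3+5+2+8 = 35.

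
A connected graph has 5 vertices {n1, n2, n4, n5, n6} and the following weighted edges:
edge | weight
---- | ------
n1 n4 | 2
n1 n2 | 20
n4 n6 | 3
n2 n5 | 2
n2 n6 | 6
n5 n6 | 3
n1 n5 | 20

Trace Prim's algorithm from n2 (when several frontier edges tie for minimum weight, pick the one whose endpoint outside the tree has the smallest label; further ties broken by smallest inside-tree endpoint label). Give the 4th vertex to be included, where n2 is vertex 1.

n4

Grow the tree from n2 using Prim:
Step 1: cheapest edge leaving the tree is n2 n5 (2); add n5.
Step 2: cheapest edge leaving the tree is n5 n6 (3); add n6.
Step 3: cheapest edge leaving the tree is n4 n6 (3); add n4.
Step 4: cheapest edge leaving the tree is n1 n4 (2); add n1.
Vertex order: n2, n5, n6, n4, n1. The 4th vertex is n4.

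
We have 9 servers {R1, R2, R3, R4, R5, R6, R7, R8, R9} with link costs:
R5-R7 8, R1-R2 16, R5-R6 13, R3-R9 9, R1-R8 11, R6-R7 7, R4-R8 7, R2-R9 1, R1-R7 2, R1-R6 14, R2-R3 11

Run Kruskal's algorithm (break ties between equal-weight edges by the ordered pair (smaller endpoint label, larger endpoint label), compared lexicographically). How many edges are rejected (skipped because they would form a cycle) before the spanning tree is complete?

Kruskal's algorithm — process edges by increasing weight (ties by edge label):
R2-R9 (1): add — endpoints in different components.
R1-R7 (2): add — endpoints in different components.
R4-R8 (7): add — endpoints in different components.
R6-R7 (7): add — endpoints in different components.
R5-R7 (8): add — endpoints in different components.
R3-R9 (9): add — endpoints in different components.
R1-R8 (11): add — endpoints in different components.
R2-R3 (11): skip — R3 and R2 already connected.
R5-R6 (13): skip — R6 and R5 already connected.
R1-R6 (14): skip — R6 and R1 already connected.
R1-R2 (16): add — endpoints in different components.
Edges rejected before the tree was complete: 3.

3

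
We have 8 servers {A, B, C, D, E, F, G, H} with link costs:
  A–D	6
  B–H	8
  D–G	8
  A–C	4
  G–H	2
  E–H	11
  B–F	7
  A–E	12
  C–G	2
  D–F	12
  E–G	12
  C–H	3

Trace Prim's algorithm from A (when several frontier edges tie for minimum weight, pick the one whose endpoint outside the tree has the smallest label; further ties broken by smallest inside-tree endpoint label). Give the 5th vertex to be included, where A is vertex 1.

D

Prim's algorithm from A:
Step 1: cheapest edge leaving the tree is A–C (4); add C.
Step 2: cheapest edge leaving the tree is C–G (2); add G.
Step 3: cheapest edge leaving the tree is G–H (2); add H.
Step 4: cheapest edge leaving the tree is A–D (6); add D.
Step 5: cheapest edge leaving the tree is B–H (8); add B.
Step 6: cheapest edge leaving the tree is B–F (7); add F.
Step 7: cheapest edge leaving the tree is E–H (11); add E.
Vertex order: A, C, G, H, D, B, F, E. The 5th vertex is D.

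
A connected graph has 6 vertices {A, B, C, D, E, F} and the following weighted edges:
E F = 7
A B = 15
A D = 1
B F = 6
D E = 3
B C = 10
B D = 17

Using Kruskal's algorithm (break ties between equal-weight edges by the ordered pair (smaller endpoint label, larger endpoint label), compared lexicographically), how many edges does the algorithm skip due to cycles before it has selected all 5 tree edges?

Kruskal: consider edges lightest-first.
A D (1): add. Components now {A,D} {B} {C} {E} {F}
D E (3): add. Components now {A,D,E} {B} {C} {F}
B F (6): add. Components now {A,D,E} {B,F} {C}
E F (7): add. Components now {A,B,D,E,F} {C}
B C (10): add. Components now {A,B,C,D,E,F}
Edges rejected before the tree was complete: 0.

0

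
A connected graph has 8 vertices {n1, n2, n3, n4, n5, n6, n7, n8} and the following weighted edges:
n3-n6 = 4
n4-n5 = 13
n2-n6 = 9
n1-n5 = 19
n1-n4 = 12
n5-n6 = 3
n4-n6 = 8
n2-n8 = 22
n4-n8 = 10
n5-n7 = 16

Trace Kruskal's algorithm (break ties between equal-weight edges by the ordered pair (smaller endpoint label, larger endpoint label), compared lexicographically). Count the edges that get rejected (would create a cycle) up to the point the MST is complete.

Kruskal's algorithm — process edges by increasing weight (ties by edge label):
n5-n6 (3): add — endpoints in different components.
n3-n6 (4): add — endpoints in different components.
n4-n6 (8): add — endpoints in different components.
n2-n6 (9): add — endpoints in different components.
n4-n8 (10): add — endpoints in different components.
n1-n4 (12): add — endpoints in different components.
n4-n5 (13): skip — n5 and n4 already connected.
n5-n7 (16): add — endpoints in different components.
Edges rejected before the tree was complete: 1.

1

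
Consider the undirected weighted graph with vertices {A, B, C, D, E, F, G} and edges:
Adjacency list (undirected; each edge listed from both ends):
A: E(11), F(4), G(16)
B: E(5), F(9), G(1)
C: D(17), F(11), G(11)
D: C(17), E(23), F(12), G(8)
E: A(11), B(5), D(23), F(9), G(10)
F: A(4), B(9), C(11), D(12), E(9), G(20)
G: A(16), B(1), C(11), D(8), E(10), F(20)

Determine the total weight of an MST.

Sort edges by weight, then run Kruskal:
B—G (1): add — endpoints in different components.
A—F (4): add — endpoints in different components.
B—E (5): add — endpoints in different components.
D—G (8): add — endpoints in different components.
B—F (9): add — endpoints in different components.
E—F (9): skip — E and F already connected.
E—G (10): skip — E and G already connected.
A—E (11): skip — A and E already connected.
C—F (11): add — endpoints in different components.
MST edges: B—G, A—F, B—E, D—G, B—F, C—F; total weight 1+4+5+8+9+11 = 38.

38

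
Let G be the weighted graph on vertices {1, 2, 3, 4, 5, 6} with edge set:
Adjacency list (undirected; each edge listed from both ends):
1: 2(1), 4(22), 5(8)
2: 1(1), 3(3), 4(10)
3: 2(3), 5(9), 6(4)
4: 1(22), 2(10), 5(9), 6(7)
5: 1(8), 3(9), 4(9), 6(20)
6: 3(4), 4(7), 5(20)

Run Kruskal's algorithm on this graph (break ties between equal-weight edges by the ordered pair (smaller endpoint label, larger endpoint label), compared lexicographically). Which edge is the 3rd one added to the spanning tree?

3-6

Kruskal's algorithm — process edges by increasing weight (ties by edge label):
1—2 (1): add. Components now {1,2} {3} {4} {5} {6}
2—3 (3): add. Components now {1,2,3} {4} {5} {6}
3—6 (4): add. Components now {1,2,3,6} {4} {5}
4—6 (7): add. Components now {1,2,3,4,6} {5}
1—5 (8): add. Components now {1,2,3,4,5,6}
The 3rd edge added is 3—6.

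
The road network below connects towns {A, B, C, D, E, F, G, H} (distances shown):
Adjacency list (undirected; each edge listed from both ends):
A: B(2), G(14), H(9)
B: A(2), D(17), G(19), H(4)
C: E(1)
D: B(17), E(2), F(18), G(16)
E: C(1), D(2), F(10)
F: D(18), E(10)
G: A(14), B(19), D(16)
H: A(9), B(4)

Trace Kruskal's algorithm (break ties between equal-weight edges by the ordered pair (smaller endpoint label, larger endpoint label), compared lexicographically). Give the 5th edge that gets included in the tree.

E-F

Sort edges by weight, then run Kruskal:
C–E (1): add — endpoints in different components.
A–B (2): add — endpoints in different components.
D–E (2): add — endpoints in different components.
B–H (4): add — endpoints in different components.
A–H (9): skip — A and H already connected.
E–F (10): add — endpoints in different components.
A–G (14): add — endpoints in different components.
D–G (16): add — endpoints in different components.
The 5th edge added is E–F.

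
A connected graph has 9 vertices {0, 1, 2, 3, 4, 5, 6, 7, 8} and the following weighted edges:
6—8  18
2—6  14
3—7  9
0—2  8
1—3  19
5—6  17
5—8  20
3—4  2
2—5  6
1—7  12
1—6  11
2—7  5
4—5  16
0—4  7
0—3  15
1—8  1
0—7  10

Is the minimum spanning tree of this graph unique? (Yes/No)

Kruskal: consider edges lightest-first.
1—8 (1): add — endpoints in different components.
3—4 (2): add — endpoints in different components.
2—7 (5): add — endpoints in different components.
2—5 (6): add — endpoints in different components.
0—4 (7): add — endpoints in different components.
0—2 (8): add — endpoints in different components.
3—7 (9): skip — 3 and 7 already connected.
0—7 (10): skip — 0 and 7 already connected.
1—6 (11): add — endpoints in different components.
1—7 (12): add — endpoints in different components.
Every non-tree edge has weight strictly greater than the heaviest edge on the tree path between its endpoints, so the MST is unique.

Yes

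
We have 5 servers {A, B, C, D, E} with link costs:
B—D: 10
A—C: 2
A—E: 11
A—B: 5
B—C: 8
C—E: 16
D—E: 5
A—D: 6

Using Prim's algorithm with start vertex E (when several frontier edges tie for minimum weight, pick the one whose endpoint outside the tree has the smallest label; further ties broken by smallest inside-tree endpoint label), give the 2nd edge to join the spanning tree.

A-D

Prim's algorithm from E:
Step 1: cheapest edge leaving the tree is D—E (5); add D.
Step 2: cheapest edge leaving the tree is A—D (6); add A.
Step 3: cheapest edge leaving the tree is A—C (2); add C.
Step 4: cheapest edge leaving the tree is A—B (5); add B.
The 2nd edge added is A—D.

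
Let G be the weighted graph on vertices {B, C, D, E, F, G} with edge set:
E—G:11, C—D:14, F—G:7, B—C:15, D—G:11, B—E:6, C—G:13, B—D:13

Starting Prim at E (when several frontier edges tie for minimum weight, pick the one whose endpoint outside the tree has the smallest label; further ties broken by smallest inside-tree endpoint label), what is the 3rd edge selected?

Grow the tree from E using Prim:
Step 1: cheapest edge leaving the tree is B—E (6); add B.
Step 2: cheapest edge leaving the tree is E—G (11); add G.
Step 3: cheapest edge leaving the tree is F—G (7); add F.
Step 4: cheapest edge leaving the tree is D—G (11); add D.
Step 5: cheapest edge leaving the tree is C—G (13); add C.
The 3rd edge added is F—G.

F-G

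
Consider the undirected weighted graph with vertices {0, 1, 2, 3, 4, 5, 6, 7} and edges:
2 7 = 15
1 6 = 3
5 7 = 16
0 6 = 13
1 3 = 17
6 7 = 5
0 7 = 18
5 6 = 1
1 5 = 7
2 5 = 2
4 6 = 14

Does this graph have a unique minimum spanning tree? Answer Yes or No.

Yes

Kruskal's algorithm — process edges by increasing weight (ties by edge label):
5 6 (1): add — endpoints in different components.
2 5 (2): add — endpoints in different components.
1 6 (3): add — endpoints in different components.
6 7 (5): add — endpoints in different components.
1 5 (7): skip — 1 and 5 already connected.
0 6 (13): add — endpoints in different components.
4 6 (14): add — endpoints in different components.
2 7 (15): skip — 2 and 7 already connected.
5 7 (16): skip — 5 and 7 already connected.
1 3 (17): add — endpoints in different components.
Every non-tree edge has weight strictly greater than the heaviest edge on the tree path between its endpoints, so the MST is unique.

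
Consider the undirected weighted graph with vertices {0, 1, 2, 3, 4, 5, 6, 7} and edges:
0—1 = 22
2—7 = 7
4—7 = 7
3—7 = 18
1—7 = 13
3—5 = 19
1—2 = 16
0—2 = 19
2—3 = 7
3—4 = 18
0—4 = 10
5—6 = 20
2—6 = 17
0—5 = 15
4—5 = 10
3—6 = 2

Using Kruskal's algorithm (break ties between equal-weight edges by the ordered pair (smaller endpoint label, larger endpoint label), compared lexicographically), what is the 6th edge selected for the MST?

Sort edges by weight, then run Kruskal:
3—6 (2): add — endpoints in different components.
2—3 (7): add — endpoints in different components.
2—7 (7): add — endpoints in different components.
4—7 (7): add — endpoints in different components.
0—4 (10): add — endpoints in different components.
4—5 (10): add — endpoints in different components.
1—7 (13): add — endpoints in different components.
The 6th edge added is 4—5.

4-5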